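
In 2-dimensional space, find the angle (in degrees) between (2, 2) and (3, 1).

With u = (2, 2), v = (3, 1):
u·v = 2·3 + 2·1 = 6 + 2 = 8.
|u| = √(2² + 2²) = √8, |v| = √(3² + 1²) = √10, so |u||v| = √(8·10) = √80.
cos θ = (u·v)/(|u||v|) = 8/√80 ≈ 0.894427
θ = arccos(0.894427) ≈ 26.57°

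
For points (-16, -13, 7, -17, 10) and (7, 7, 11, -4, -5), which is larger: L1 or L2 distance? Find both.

L1 = |-16 - 7| + |-13 - 7| + |7 - 11| + |-17 - (-4)| + |10 - (-5)| = 23 + 20 + 4 + 13 + 15 = 75
L2 = √(23² + 20² + 4² + 13² + 15²) = √1339 ≈ 36.5923
L1 ≥ L2 always (equality iff movement is along one axis); L1 > L2 here.
Ratio L1/L2 = 75/√1339 ≈ 2.0496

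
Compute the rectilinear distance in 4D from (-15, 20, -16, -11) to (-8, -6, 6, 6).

Σ|x_i - y_i| = |-15 - (-8)| + |20 - (-6)| + |-16 - 6| + |-11 - 6| = 7 + 26 + 22 + 17 = 72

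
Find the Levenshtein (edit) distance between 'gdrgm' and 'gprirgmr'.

Let D[i][j] be the edit distance between the first i characters of 'gdrgm' and the first j characters of 'gprirgmr', with D[i][0] = i, D[0][j] = j, and D[i][j] = D[i-1][j-1] if the characters match, else 1 + min(D[i-1][j], D[i][j-1], D[i-1][j-1]). Filling the table (rows: prefixes of 'gdrgm', columns: prefixes of 'gprirgmr'):
     ε  g  p  r  i  r  g  m  r
  ε  0  1  2  3  4  5  6  7  8
  g  1  0  1  2  3  4  5  6  7
  d  2  1  1  2  3  4  5  6  7
  r  3  2  2  1  2  3  4  5  6
  g  4  3  3  2  2  3  3  4  5
  m  5  4  4  3  3  3  4  3  4
The bottom-right entry gives D[5][8] = 4, so no sequence of fewer than 4 edits works. Backtracking through the table gives one optimal edit sequence (4 edits):
  gdrgm → gpdrgm (ins p @2)
  gpdrgm → gprdrgm (ins r @3)
  gprdrgm → gprirgm (sub d→i @4)
  gprirgm → gprirgmr (ins r @8)
Edit distance = 4.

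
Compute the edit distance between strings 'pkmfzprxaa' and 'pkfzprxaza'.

Let D[i][j] be the edit distance between the first i characters of 'pkmfzprxaa' and the first j characters of 'pkfzprxaza', with D[i][0] = i, D[0][j] = j, and D[i][j] = D[i-1][j-1] if the characters match, else 1 + min(D[i-1][j], D[i][j-1], D[i-1][j-1]). Filling the table (rows: prefixes of 'pkmfzprxaa', columns: prefixes of 'pkfzprxaza'):
     ε  p  k  f  z  p  r  x  a  z  a
  ε  0  1  2  3  4  5  6  7  8  9 10
  p  1  0  1  2  3  4  5  6  7  8  9
  k  2  1  0  1  2  3  4  5  6  7  8
  m  3  2  1  1  2  3  4  5  6  7  8
  f  4  3  2  1  2  3  4  5  6  7  8
  z  5  4  3  2  1  2  3  4  5  6  7
  p  6  5  4  3  2  1  2  3  4  5  6
  r  7  6  5  4  3  2  1  2  3  4  5
  x  8  7  6  5  4  3  2  1  2  3  4
  a  9  8  7  6  5  4  3  2  1  2  3
  a 10  9  8  7  6  5  4  3  2  2  2
The bottom-right entry gives D[10][10] = 2, so no sequence of fewer than 2 edits works. Backtracking through the table gives one optimal edit sequence (2 edits):
  pkmfzprxaa → pkfzprxaa (del m @3)
  pkfzprxaa → pkfzprxaza (ins z @9)
Edit distance = 2.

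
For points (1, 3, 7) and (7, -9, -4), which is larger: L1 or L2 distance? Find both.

L1 = |1 - 7| + |3 - (-9)| + |7 - (-4)| = 6 + 12 + 11 = 29
L2 = √(6² + 12² + 11²) = √301 ≈ 17.3494
L1 ≥ L2 always (equality iff movement is along one axis); L1 > L2 here.
Ratio L1/L2 = 29/√301 ≈ 1.6715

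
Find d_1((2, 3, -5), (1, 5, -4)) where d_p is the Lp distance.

Σ|x_i - y_i| = |2 - 1| + |3 - 5| + |-5 - (-4)| = 1 + 2 + 1 = 4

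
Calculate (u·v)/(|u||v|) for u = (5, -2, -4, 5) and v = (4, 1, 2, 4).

With u = (5, -2, -4, 5), v = (4, 1, 2, 4):
u·v = 5·4 + (-2)·1 + (-4)·2 + 5·4 = 20 + (-2) + (-8) + 20 = 30.
|u| = √(5² + (-2)² + (-4)² + 5²) = √70, |v| = √(4² + 1² + 2² + 4²) = √37, so |u||v| = √(70·37) = √2590.
cos θ = (u·v)/(|u||v|) = 30/√2590 ≈ 0.5895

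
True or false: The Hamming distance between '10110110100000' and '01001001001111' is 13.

Differing positions: 1, 2, 3, 4, 5, 6, 7, 8, 9, 11, 12, 13, 14. Hamming distance = 13, so the claim is true.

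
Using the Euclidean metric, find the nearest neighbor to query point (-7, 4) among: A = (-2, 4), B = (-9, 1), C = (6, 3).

Distances: d(A) = 5, d(B) ≈ 3.6056, d(C) ≈ 13.0384. Nearest: B = (-9, 1) with distance 3.6056.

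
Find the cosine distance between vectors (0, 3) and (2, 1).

With u = (0, 3), v = (2, 1):
u·v = 0·2 + 3·1 = 0 + 3 = 3.
|u| = √(0² + 3²) = √9, |v| = √(2² + 1²) = √5, so |u||v| = √(9·5) = √45.
cos θ = (u·v)/(|u||v|) = 3/√45 ≈ 0.4472
Cosine distance = 1 - cos θ ≈ 1 - 0.4472 = 0.5528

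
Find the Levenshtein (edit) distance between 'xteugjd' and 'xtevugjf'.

Let D[i][j] be the edit distance between the first i characters of 'xteugjd' and the first j characters of 'xtevugjf', with D[i][0] = i, D[0][j] = j, and D[i][j] = D[i-1][j-1] if the characters match, else 1 + min(D[i-1][j], D[i][j-1], D[i-1][j-1]). Filling the table (rows: prefixes of 'xteugjd', columns: prefixes of 'xtevugjf'):
     ε  x  t  e  v  u  g  j  f
  ε  0  1  2  3  4  5  6  7  8
  x  1  0  1  2  3  4  5  6  7
  t  2  1  0  1  2  3  4  5  6
  e  3  2  1  0  1  2  3  4  5
  u  4  3  2  1  1  1  2  3  4
  g  5  4  3  2  2  2  1  2  3
  j  6  5  4  3  3  3  2  1  2
  d  7  6  5  4  4  4  3  2  2
The bottom-right entry gives D[7][8] = 2, so no sequence of fewer than 2 edits works. Backtracking through the table gives one optimal edit sequence (2 edits):
  xteugjd → xtevugjd (ins v @4)
  xtevugjd → xtevugjf (sub d→f @8)
Edit distance = 2.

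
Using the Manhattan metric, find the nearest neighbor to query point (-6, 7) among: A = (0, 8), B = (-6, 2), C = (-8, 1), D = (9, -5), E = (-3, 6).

Distances: d(A) = 7, d(B) = 5, d(C) = 8, d(D) = 27, d(E) = 4. Nearest: E = (-3, 6) with distance 4.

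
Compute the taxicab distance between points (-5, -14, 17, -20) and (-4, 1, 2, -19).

Σ|x_i - y_i| = |-5 - (-4)| + |-14 - 1| + |17 - 2| + |-20 - (-19)| = 1 + 15 + 15 + 1 = 32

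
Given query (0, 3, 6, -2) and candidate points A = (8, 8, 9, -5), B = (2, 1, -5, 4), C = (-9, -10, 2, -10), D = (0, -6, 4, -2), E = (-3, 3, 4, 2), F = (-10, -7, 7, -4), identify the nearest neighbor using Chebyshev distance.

Distances: d(A) = 8, d(B) = 11, d(C) = 13, d(D) = 9, d(E) = 4, d(F) = 10. Nearest: E = (-3, 3, 4, 2) with distance 4.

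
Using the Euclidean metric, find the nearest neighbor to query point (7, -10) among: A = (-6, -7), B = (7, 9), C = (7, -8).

Distances: d(A) ≈ 13.3417, d(B) = 19, d(C) = 2. Nearest: C = (7, -8) with distance 2.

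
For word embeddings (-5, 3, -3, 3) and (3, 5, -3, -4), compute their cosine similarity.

With u = (-5, 3, -3, 3), v = (3, 5, -3, -4):
u·v = (-5)·3 + 3·5 + (-3)·(-3) + 3·(-4) = (-15) + 15 + 9 + (-12) = -3.
|u| = √((-5)² + 3² + (-3)² + 3²) = √52, |v| = √(3² + 5² + (-3)² + (-4)²) = √59, so |u||v| = √(52·59) = √3068.
cos θ = (u·v)/(|u||v|) = -3/√3068 ≈ -0.0542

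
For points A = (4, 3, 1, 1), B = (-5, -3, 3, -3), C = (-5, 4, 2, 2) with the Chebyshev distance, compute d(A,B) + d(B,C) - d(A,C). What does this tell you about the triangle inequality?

d(A,B) = max(9, 6, 2, 4) = 9, d(B,C) = max(0, 7, 1, 5) = 7, d(A,C) = max(9, 1, 1, 1) = 9.
d(A,B) + d(B,C) - d(A,C) = 9 + 7 - 9 = 16 - 9 = 7. This is ≥ 0, so the triangle inequality holds for these points.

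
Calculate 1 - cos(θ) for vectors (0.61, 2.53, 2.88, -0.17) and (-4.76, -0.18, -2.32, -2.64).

With u = (0.61, 2.53, 2.88, -0.17), v = (-4.76, -0.18, -2.32, -2.64):
u·v = 0.61·(-4.76) + 2.53·(-0.18) + 2.88·(-2.32) + (-0.17)·(-2.64) = (-2.9036) + (-0.4554) + (-6.6816) + 0.4488 = -9.5918.
|u| = √(0.61² + 2.53² + 2.88² + (-0.17)²) = √(0.3721 + 6.4009 + 8.2944 + 0.0289) = √15.0963, |v| = √((-4.76)² + (-0.18)² + (-2.32)² + (-2.64)²) = √(22.6576 + 0.0324 + 5.3824 + 6.9696) = √35.042.
cos θ = (u·v)/(|u||v|) = -9.5918/(√15.0963·√35.042) ≈ -0.417
Cosine distance = 1 - cos θ ≈ 1 - (-0.417) = 1.417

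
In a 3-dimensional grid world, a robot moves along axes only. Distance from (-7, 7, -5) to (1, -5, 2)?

Σ|x_i - y_i| = |-7 - 1| + |7 - (-5)| + |-5 - 2| = 8 + 12 + 7 = 27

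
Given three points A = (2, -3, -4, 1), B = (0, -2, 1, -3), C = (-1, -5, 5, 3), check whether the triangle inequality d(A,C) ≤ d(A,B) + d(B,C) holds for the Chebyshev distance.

d(A,B) = max(2, 1, 5, 4) = 5, d(B,C) = max(1, 3, 4, 6) = 6, d(A,C) = max(3, 2, 9, 2) = 9.
d(A,C) = 9 ≤ 5 + 6 = 11. Triangle inequality is satisfied.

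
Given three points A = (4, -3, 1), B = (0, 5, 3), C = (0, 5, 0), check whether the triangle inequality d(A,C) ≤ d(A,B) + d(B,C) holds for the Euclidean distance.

d(A,B) = √(4² + 8² + 2²) = √84 ≈ 9.1652, d(B,C) = √(0² + 0² + 3²) = √9 = 3, d(A,C) = √(4² + 8² + 1²) = √81 = 9.
d(A,C) = 9 ≤ 9.1652 + 3 = 12.1652. Triangle inequality is satisfied.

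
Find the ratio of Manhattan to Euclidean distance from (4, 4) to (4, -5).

L1 = |4 - 4| + |4 - (-5)| = 0 + 9 = 9
L2 = √(0² + 9²) = √81 = 9
L1 ≥ L2 always (equality iff movement is along one axis); L1 = L2 here (movement is along a single axis).
Ratio L1/L2 = 9/9 = 1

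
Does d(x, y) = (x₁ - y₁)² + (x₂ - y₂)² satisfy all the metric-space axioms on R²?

No. The squared Euclidean distance fails the triangle inequality. Counterexample: x = (0, 0), y = (3, 5), z = (6, 10). d(x,z) = 6² + 10² = 136, but d(x,y) + d(y,z) = (3² + 5²) + (3² + 5²) = 34 + 34 = 68. Since 136 > 68, the triangle inequality is violated. (Note: √d, the ordinary Euclidean distance, IS a metric.)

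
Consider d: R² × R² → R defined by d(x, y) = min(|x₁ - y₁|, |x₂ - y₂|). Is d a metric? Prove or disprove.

No. d fails identity of indiscernibles: take x = (0, 0) and y = (0, 8). Then d(x,y) = min(|0 - 0|, |0 - 8|) = min(0, 8) = 0, yet x ≠ y.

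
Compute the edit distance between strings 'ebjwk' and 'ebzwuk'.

Let D[i][j] be the edit distance between the first i characters of 'ebjwk' and the first j characters of 'ebzwuk', with D[i][0] = i, D[0][j] = j, and D[i][j] = D[i-1][j-1] if the characters match, else 1 + min(D[i-1][j], D[i][j-1], D[i-1][j-1]). Filling the table (rows: prefixes of 'ebjwk', columns: prefixes of 'ebzwuk'):
     ε  e  b  z  w  u  k
  ε  0  1  2  3  4  5  6
  e  1  0  1  2  3  4  5
  b  2  1  0  1  2  3  4
  j  3  2  1  1  2  3  4
  w  4  3  2  2  1  2  3
  k  5  4  3  3  2  2  2
The bottom-right entry gives D[5][6] = 2, so no sequence of fewer than 2 edits works. Backtracking through the table gives one optimal edit sequence (2 edits):
  ebjwk → ebzwk (sub j→z @3)
  ebzwk → ebzwuk (ins u @5)
Edit distance = 2.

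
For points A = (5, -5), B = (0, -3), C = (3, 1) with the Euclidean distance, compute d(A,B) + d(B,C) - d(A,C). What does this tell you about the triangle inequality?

d(A,B) = √(5² + 2²) = √29 ≈ 5.3852, d(B,C) = √(3² + 4²) = √25 = 5, d(A,C) = √(2² + 6²) = √40 ≈ 6.3246.
d(A,B) + d(B,C) - d(A,C) = 5.3852 + 5 - 6.3246 = 10.3852 - 6.3246 = 4.0606 (to 4 decimal places). This is ≥ 0, so the triangle inequality holds for these points.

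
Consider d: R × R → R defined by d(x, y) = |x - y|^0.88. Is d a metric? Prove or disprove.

Yes. With 0 < p = 0.88 ≤ 1, d(x,y) = |x-y|^0.88 is a metric on R. Non-negativity and symmetry are immediate; |x-y|^0.88 = 0 ⟺ |x-y| = 0 ⟺ x = y. For the triangle inequality, the function t ↦ t^0.88 is subadditive on [0,∞) when p ≤ 1, so |x-z|^0.88 ≤ (|x-y| + |y-z|)^0.88 ≤ |x-y|^0.88 + |y-z|^0.88.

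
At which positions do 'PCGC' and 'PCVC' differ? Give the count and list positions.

Differing positions: 3. Hamming distance = 1.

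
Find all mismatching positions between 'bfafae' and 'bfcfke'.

Differing positions: 3, 5. Hamming distance = 2.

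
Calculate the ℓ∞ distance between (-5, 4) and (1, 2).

max(|x_i - y_i|) = max(|-5 - 1|, |4 - 2|) = max(6, 2) = 6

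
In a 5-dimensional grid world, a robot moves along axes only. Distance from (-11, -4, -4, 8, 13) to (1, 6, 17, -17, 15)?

Σ|x_i - y_i| = |-11 - 1| + |-4 - 6| + |-4 - 17| + |8 - (-17)| + |13 - 15| = 12 + 10 + 21 + 25 + 2 = 70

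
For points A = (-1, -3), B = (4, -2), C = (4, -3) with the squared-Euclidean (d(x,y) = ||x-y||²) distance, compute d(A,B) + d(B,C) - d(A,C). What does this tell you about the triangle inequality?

d(A,B) = 5² + 1² = 26, d(B,C) = 0² + 1² = 1, d(A,C) = 5² + 0² = 25.
d(A,B) + d(B,C) - d(A,C) = 26 + 1 - 25 = 27 - 25 = 2. This is ≥ 0, so the triangle inequality holds for these points.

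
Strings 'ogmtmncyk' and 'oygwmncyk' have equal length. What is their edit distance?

Let D[i][j] be the edit distance between the first i characters of 'ogmtmncyk' and the first j characters of 'oygwmncyk', with D[i][0] = i, D[0][j] = j, and D[i][j] = D[i-1][j-1] if the characters match, else 1 + min(D[i-1][j], D[i][j-1], D[i-1][j-1]). Filling the table (rows: prefixes of 'ogmtmncyk', columns: prefixes of 'oygwmncyk'):
     ε  o  y  g  w  m  n  c  y  k
  ε  0  1  2  3  4  5  6  7  8  9
  o  1  0  1  2  3  4  5  6  7  8
  g  2  1  1  1  2  3  4  5  6  7
  m  3  2  2  2  2  2  3  4  5  6
  t  4  3  3  3  3  3  3  4  5  6
  m  5  4  4  4  4  3  4  4  5  6
  n  6  5  5  5  5  4  3  4  5  6
  c  7  6  6  6  6  5  4  3  4  5
  y  8  7  6  7  7  6  5  4  3  4
  k  9  8  7  7  8  7  6  5  4  3
The bottom-right entry gives D[9][9] = 3, so no sequence of fewer than 3 edits works. Backtracking through the table gives one optimal edit sequence (3 edits):
  ogmtmncyk → oymtmncyk (sub g→y @2)
  oymtmncyk → oygtmncyk (sub m→g @3)
  oygtmncyk → oygwmncyk (sub t→w @4)
Edit distance = 3.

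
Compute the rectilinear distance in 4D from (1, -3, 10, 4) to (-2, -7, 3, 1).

Σ|x_i - y_i| = |1 - (-2)| + |-3 - (-7)| + |10 - 3| + |4 - 1| = 3 + 4 + 7 + 3 = 17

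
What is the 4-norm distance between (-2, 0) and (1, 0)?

(Σ|x_i - y_i|^4)^(1/4) = (|-2 - 1|^4 + |0 - 0|^4)^(1/4)
= (3^4 + 0^4)^(1/4) = (81 + 0)^(1/4) = (81)^(1/4) = 3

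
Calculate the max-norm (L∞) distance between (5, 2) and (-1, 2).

max(|x_i - y_i|) = max(|5 - (-1)|, |2 - 2|) = max(6, 0) = 6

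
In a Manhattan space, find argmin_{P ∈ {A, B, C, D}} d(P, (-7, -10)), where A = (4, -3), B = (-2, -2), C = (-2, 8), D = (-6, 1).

Distances: d(A) = 18, d(B) = 13, d(C) = 23, d(D) = 12. Nearest: D = (-6, 1) with distance 12.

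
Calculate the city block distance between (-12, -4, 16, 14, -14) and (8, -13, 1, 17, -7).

Σ|x_i - y_i| = |-12 - 8| + |-4 - (-13)| + |16 - 1| + |14 - 17| + |-14 - (-7)| = 20 + 9 + 15 + 3 + 7 = 54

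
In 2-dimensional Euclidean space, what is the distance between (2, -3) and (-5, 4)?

√(Σ(x_i - y_i)²) = √((2 - (-5))² + (-3 - 4)²)
= √(7² + (-7)²) = √(49 + 49) = √98 ≈ 9.8995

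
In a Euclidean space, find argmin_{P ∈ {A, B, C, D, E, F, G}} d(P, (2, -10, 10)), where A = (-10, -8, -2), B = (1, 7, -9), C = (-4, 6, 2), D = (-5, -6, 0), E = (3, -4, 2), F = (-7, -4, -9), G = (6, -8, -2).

Distances: d(A) ≈ 17.088, d(B) ≈ 25.5147, d(C) ≈ 18.868, d(D) ≈ 12.8452, d(E) ≈ 10.0499, d(F) ≈ 21.8632, d(G) ≈ 12.8062. Nearest: E = (3, -4, 2) with distance 10.0499.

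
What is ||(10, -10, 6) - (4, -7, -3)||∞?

max(|x_i - y_i|) = max(|10 - 4|, |-10 - (-7)|, |6 - (-3)|) = max(6, 3, 9) = 9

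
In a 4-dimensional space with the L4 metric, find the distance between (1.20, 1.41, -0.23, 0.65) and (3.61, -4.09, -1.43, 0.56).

(Σ|x_i - y_i|^4)^(1/4) = (|1.2 - 3.61|^4 + |1.41 - (-4.09)|^4 + |-0.23 - (-1.43)|^4 + |0.65 - 0.56|^4)^(1/4)
= (2.41^4 + 5.5^4 + 1.2^4 + 0.09^4)^(1/4) ≈ (33.734 + 915.0625 + 2.0736 + 0.0001)^(1/4) = (950.8702)^(1/4) ≈ 5.553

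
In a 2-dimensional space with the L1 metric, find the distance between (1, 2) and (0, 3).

Σ|x_i - y_i| = |1 - 0| + |2 - 3| = 1 + 1 = 2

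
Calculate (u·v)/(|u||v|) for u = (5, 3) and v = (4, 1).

With u = (5, 3), v = (4, 1):
u·v = 5·4 + 3·1 = 20 + 3 = 23.
|u| = √(5² + 3²) = √34, |v| = √(4² + 1²) = √17, so |u||v| = √(34·17) = √578.
cos θ = (u·v)/(|u||v|) = 23/√578 ≈ 0.9567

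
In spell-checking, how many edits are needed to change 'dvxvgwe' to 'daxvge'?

Let D[i][j] be the edit distance between the first i characters of 'dvxvgwe' and the first j characters of 'daxvge', with D[i][0] = i, D[0][j] = j, and D[i][j] = D[i-1][j-1] if the characters match, else 1 + min(D[i-1][j], D[i][j-1], D[i-1][j-1]). Filling the table (rows: prefixes of 'dvxvgwe', columns: prefixes of 'daxvge'):
     ε  d  a  x  v  g  e
  ε  0  1  2  3  4  5  6
  d  1  0  1  2  3  4  5
  v  2  1  1  2  2  3  4
  x  3  2  2  1  2  3  4
  v  4  3  3  2  1  2  3
  g  5  4  4  3  2  1  2
  w  6  5  5  4  3  2  2
  e  7  6  6  5  4  3  2
The bottom-right entry gives D[7][6] = 2, so no sequence of fewer than 2 edits works. Backtracking through the table gives one optimal edit sequence (2 edits):
  dvxvgwe → daxvgwe (sub v→a @2)
  daxvgwe → daxvge (del w @6)
Edit distance = 2.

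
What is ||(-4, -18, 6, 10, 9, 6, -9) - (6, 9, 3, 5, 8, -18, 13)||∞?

max(|x_i - y_i|) = max(|-4 - 6|, |-18 - 9|, |6 - 3|, |10 - 5|, |9 - 8|, |6 - (-18)|, |-9 - 13|) = max(10, 27, 3, 5, 1, 24, 22) = 27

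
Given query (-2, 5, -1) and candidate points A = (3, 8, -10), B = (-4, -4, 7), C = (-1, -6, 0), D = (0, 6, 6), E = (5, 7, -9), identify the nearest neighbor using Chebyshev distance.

Distances: d(A) = 9, d(B) = 9, d(C) = 11, d(D) = 7, d(E) = 8. Nearest: D = (0, 6, 6) with distance 7.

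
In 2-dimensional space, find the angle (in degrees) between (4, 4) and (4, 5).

With u = (4, 4), v = (4, 5):
u·v = 4·4 + 4·5 = 16 + 20 = 36.
|u| = √(4² + 4²) = √32, |v| = √(4² + 5²) = √41, so |u||v| = √(32·41) = √1312.
cos θ = (u·v)/(|u||v|) = 36/√1312 ≈ 0.993884
θ = arccos(0.993884) ≈ 6.34°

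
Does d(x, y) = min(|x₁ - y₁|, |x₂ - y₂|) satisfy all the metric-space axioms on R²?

No. d fails identity of indiscernibles: take x = (-2, 0) and y = (-2, 9). Then d(x,y) = min(|-2 - (-2)|, |0 - 9|) = min(0, 9) = 0, yet x ≠ y.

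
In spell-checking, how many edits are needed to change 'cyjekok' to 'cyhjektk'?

Let D[i][j] be the edit distance between the first i characters of 'cyjekok' and the first j characters of 'cyhjektk', with D[i][0] = i, D[0][j] = j, and D[i][j] = D[i-1][j-1] if the characters match, else 1 + min(D[i-1][j], D[i][j-1], D[i-1][j-1]). Filling the table (rows: prefixes of 'cyjekok', columns: prefixes of 'cyhjektk'):
     ε  c  y  h  j  e  k  t  k
  ε  0  1  2  3  4  5  6  7  8
  c  1  0  1  2  3  4  5  6  7
  y  2  1  0  1  2  3  4  5  6
  j  3  2  1  1  1  2  3  4  5
  e  4  3  2  2  2  1  2  3  4
  k  5  4  3  3  3  2  1  2  3
  o  6  5  4  4  4  3  2  2  3
  k  7  6  5  5  5  4  3  3  2
The bottom-right entry gives D[7][8] = 2, so no sequence of fewer than 2 edits works. Backtracking through the table gives one optimal edit sequence (2 edits):
  cyjekok → cyhjekok (ins h @3)
  cyhjekok → cyhjektk (sub o→t @7)
Edit distance = 2.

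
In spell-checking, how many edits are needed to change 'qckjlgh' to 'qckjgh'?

Let D[i][j] be the edit distance between the first i characters of 'qckjlgh' and the first j characters of 'qckjgh', with D[i][0] = i, D[0][j] = j, and D[i][j] = D[i-1][j-1] if the characters match, else 1 + min(D[i-1][j], D[i][j-1], D[i-1][j-1]). Filling the table (rows: prefixes of 'qckjlgh', columns: prefixes of 'qckjgh'):
     ε  q  c  k  j  g  h
  ε  0  1  2  3  4  5  6
  q  1  0  1  2  3  4  5
  c  2  1  0  1  2  3  4
  k  3  2  1  0  1  2  3
  j  4  3  2  1  0  1  2
  l  5  4  3  2  1  1  2
  g  6  5  4  3  2  1  2
  h  7  6  5  4  3  2  1
The bottom-right entry gives D[7][6] = 1, so no sequence of fewer than 1 edit works. Backtracking through the table gives one optimal edit sequence (1 edit):
  qckjlgh → qckjgh (del l @5)
Edit distance = 1.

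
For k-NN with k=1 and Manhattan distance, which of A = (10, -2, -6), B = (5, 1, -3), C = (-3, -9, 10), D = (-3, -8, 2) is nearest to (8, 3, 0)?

Distances: d(A) = 13, d(B) = 8, d(C) = 33, d(D) = 24. Nearest: B = (5, 1, -3) with distance 8.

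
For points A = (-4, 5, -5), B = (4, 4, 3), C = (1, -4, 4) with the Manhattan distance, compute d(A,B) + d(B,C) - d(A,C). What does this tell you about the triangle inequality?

d(A,B) = 8 + 1 + 8 = 17, d(B,C) = 3 + 8 + 1 = 12, d(A,C) = 5 + 9 + 9 = 23.
d(A,B) + d(B,C) - d(A,C) = 17 + 12 - 23 = 29 - 23 = 6. This is ≥ 0, so the triangle inequality holds for these points.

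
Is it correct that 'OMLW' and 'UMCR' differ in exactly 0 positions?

Differing positions: 1, 3, 4. Hamming distance = 3, so the claim that d_H = 0 is false.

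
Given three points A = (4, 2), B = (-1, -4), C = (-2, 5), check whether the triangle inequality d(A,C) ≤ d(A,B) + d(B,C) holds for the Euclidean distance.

d(A,B) = √(5² + 6²) = √61 ≈ 7.8102, d(B,C) = √(1² + 9²) = √82 ≈ 9.0554, d(A,C) = √(6² + 3²) = √45 ≈ 6.7082.
d(A,C) ≈ 6.7082 ≤ 7.8102 + 9.0554 = 16.8656. Triangle inequality is satisfied.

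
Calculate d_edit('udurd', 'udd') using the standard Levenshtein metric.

Let D[i][j] be the edit distance between the first i characters of 'udurd' and the first j characters of 'udd', with D[i][0] = i, D[0][j] = j, and D[i][j] = D[i-1][j-1] if the characters match, else 1 + min(D[i-1][j], D[i][j-1], D[i-1][j-1]). Filling the table (rows: prefixes of 'udurd', columns: prefixes of 'udd'):
     ε  u  d  d
  ε  0  1  2  3
  u  1  0  1  2
  d  2  1  0  1
  u  3  2  1  1
  r  4  3  2  2
  d  5  4  3  2
The bottom-right entry gives D[5][3] = 2, so no sequence of fewer than 2 edits works. Backtracking through the table gives one optimal edit sequence (2 edits):
  udurd → udrd (del u @3)
  udrd → udd (del r @3)
Edit distance = 2.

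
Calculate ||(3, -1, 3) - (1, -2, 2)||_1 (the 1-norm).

Σ|x_i - y_i| = |3 - 1| + |-1 - (-2)| + |3 - 2| = 2 + 1 + 1 = 4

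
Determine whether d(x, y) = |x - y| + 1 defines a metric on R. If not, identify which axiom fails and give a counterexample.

No. d fails identity of indiscernibles (specifically d(x,x) = 0): d(-7, -7) = |-7 - (-7)| + 1 = 0 + 1 = 1 ≠ 0.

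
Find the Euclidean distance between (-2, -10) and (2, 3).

√(Σ(x_i - y_i)²) = √((-2 - 2)² + (-10 - 3)²)
= √((-4)² + (-13)²) = √(16 + 169) = √185 ≈ 13.6015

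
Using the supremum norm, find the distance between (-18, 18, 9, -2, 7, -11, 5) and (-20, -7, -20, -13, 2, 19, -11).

max(|x_i - y_i|) = max(|-18 - (-20)|, |18 - (-7)|, |9 - (-20)|, |-2 - (-13)|, |7 - 2|, |-11 - 19|, |5 - (-11)|) = max(2, 25, 29, 11, 5, 30, 16) = 30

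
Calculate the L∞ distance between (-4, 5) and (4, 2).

max(|x_i - y_i|) = max(|-4 - 4|, |5 - 2|) = max(8, 3) = 8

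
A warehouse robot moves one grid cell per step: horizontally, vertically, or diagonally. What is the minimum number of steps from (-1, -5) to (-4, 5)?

max(|x_i - y_i|) = max(|-1 - (-4)|, |-5 - 5|) = max(3, 10) = 10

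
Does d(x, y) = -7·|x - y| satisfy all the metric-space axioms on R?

No. With c = -7 < 0, d fails non-negativity: d(8, 11) = -7·|8 - 11| = -7·3 = -21 < 0.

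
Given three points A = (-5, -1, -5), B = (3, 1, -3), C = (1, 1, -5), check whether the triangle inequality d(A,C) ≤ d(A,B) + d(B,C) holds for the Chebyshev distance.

d(A,B) = max(8, 2, 2) = 8, d(B,C) = max(2, 0, 2) = 2, d(A,C) = max(6, 2, 0) = 6.
d(A,C) = 6 ≤ 8 + 2 = 10. Triangle inequality is satisfied.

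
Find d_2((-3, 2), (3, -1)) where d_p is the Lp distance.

(Σ|x_i - y_i|^2)^(1/2) = (|-3 - 3|^2 + |2 - (-1)|^2)^(1/2)
= (6^2 + 3^2)^(1/2) = (36 + 9)^(1/2) = (45)^(1/2) ≈ 6.7082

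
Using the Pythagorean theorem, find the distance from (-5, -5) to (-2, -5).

√(Σ(x_i - y_i)²) = √((-5 - (-2))² + (-5 - (-5))²)
= √((-3)² + 0²) = √(9 + 0) = √9 = 3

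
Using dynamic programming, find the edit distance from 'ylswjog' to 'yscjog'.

Let D[i][j] be the edit distance between the first i characters of 'ylswjog' and the first j characters of 'yscjog', with D[i][0] = i, D[0][j] = j, and D[i][j] = D[i-1][j-1] if the characters match, else 1 + min(D[i-1][j], D[i][j-1], D[i-1][j-1]). Filling the table (rows: prefixes of 'ylswjog', columns: prefixes of 'yscjog'):
     ε  y  s  c  j  o  g
  ε  0  1  2  3  4  5  6
  y  1  0  1  2  3  4  5
  l  2  1  1  2  3  4  5
  s  3  2  1  2  3  4  5
  w  4  3  2  2  3  4  5
  j  5  4  3  3  2  3  4
  o  6  5  4  4  3  2  3
  g  7  6  5  5  4  3  2
The bottom-right entry gives D[7][6] = 2, so no sequence of fewer than 2 edits works. Backtracking through the table gives one optimal edit sequence (2 edits):
  ylswjog → yswjog (del l @2)
  yswjog → yscjog (sub w→c @3)
Edit distance = 2.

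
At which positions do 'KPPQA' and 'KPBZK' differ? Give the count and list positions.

Differing positions: 3, 4, 5. Hamming distance = 3.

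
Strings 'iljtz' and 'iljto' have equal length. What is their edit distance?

Let D[i][j] be the edit distance between the first i characters of 'iljtz' and the first j characters of 'iljto', with D[i][0] = i, D[0][j] = j, and D[i][j] = D[i-1][j-1] if the characters match, else 1 + min(D[i-1][j], D[i][j-1], D[i-1][j-1]). Filling the table (rows: prefixes of 'iljtz', columns: prefixes of 'iljto'):
     ε  i  l  j  t  o
  ε  0  1  2  3  4  5
  i  1  0  1  2  3  4
  l  2  1  0  1  2  3
  j  3  2  1  0  1  2
  t  4  3  2  1  0  1
  z  5  4  3  2  1  1
The bottom-right entry gives D[5][5] = 1, so no sequence of fewer than 1 edit works. Backtracking through the table gives one optimal edit sequence (1 edit):
  iljtz → iljto (sub z→o @5)
Edit distance = 1.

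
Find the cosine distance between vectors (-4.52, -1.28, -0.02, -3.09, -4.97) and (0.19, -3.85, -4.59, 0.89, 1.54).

With u = (-4.52, -1.28, -0.02, -3.09, -4.97), v = (0.19, -3.85, -4.59, 0.89, 1.54):
u·v = (-4.52)·0.19 + (-1.28)·(-3.85) + (-0.02)·(-4.59) + (-3.09)·0.89 + (-4.97)·1.54 = (-0.8588) + 4.928 + 0.0918 + (-2.7501) + (-7.6538) = -6.2429.
|u| = √((-4.52)² + (-1.28)² + (-0.02)² + (-3.09)² + (-4.97)²) = √(20.4304 + 1.6384 + 0.0004 + 9.5481 + 24.7009) = √56.3182, |v| = √(0.19² + (-3.85)² + (-4.59)² + 0.89² + 1.54²) = √(0.0361 + 14.8225 + 21.0681 + 0.7921 + 2.3716) = √39.0904.
cos θ = (u·v)/(|u||v|) = -6.2429/(√56.3182·√39.0904) ≈ -0.1331
Cosine distance = 1 - cos θ ≈ 1 - (-0.1331) = 1.1331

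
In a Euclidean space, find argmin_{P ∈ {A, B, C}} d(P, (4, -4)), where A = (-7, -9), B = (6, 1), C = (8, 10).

Distances: d(A) ≈ 12.083, d(B) ≈ 5.3852, d(C) ≈ 14.5602. Nearest: B = (6, 1) with distance 5.3852.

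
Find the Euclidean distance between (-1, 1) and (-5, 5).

√(Σ(x_i - y_i)²) = √((-1 - (-5))² + (1 - 5)²)
= √(4² + (-4)²) = √(16 + 16) = √32 ≈ 5.6569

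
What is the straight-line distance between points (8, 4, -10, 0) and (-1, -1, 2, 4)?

√(Σ(x_i - y_i)²) = √((8 - (-1))² + (4 - (-1))² + (-10 - 2)² + (0 - 4)²)
= √(9² + 5² + (-12)² + (-4)²) = √(81 + 25 + 144 + 16) = √266 ≈ 16.3095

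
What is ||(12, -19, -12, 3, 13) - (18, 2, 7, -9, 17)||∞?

max(|x_i - y_i|) = max(|12 - 18|, |-19 - 2|, |-12 - 7|, |3 - (-9)|, |13 - 17|) = max(6, 21, 19, 12, 4) = 21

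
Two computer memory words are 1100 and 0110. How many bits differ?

Differing positions: 1, 3. Hamming distance = 2.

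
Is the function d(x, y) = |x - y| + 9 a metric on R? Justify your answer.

No. d fails identity of indiscernibles (specifically d(x,x) = 0): d(-3, -3) = |-3 - (-3)| + 9 = 0 + 9 = 9 ≠ 0.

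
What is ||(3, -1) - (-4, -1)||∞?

max(|x_i - y_i|) = max(|3 - (-4)|, |-1 - (-1)|) = max(7, 0) = 7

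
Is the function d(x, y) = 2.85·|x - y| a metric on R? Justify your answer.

Yes. Since |x - y| is a metric on R and 2.85 > 0, the positive scalar multiple 2.85·|x - y| is also a metric: scaling by a positive constant preserves non-negativity, identity (d=0 ⟺ |x-y|=0 ⟺ x=y), symmetry, and the triangle inequality.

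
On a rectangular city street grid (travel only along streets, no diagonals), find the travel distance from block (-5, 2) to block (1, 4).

Σ|x_i - y_i| = |-5 - 1| + |2 - 4| = 6 + 2 = 8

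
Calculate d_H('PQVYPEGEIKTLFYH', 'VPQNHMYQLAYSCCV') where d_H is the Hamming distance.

Differing positions: 1, 2, 3, 4, 5, 6, 7, 8, 9, 10, 11, 12, 13, 14, 15. Hamming distance = 15.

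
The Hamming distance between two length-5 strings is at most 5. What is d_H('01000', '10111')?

Differing positions: 1, 2, 3, 4, 5. Hamming distance = 5. The maximum possible Hamming distance for length-5 strings is 5, so d_H/5 = 5/5 = 1.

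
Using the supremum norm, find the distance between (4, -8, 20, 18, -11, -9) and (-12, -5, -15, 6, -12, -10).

max(|x_i - y_i|) = max(|4 - (-12)|, |-8 - (-5)|, |20 - (-15)|, |18 - 6|, |-11 - (-12)|, |-9 - (-10)|) = max(16, 3, 35, 12, 1, 1) = 35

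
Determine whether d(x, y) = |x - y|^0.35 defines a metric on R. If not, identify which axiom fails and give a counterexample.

Yes. With 0 < p = 0.35 ≤ 1, d(x,y) = |x-y|^0.35 is a metric on R. Non-negativity and symmetry are immediate; |x-y|^0.35 = 0 ⟺ |x-y| = 0 ⟺ x = y. For the triangle inequality, the function t ↦ t^0.35 is subadditive on [0,∞) when p ≤ 1, so |x-z|^0.35 ≤ (|x-y| + |y-z|)^0.35 ≤ |x-y|^0.35 + |y-z|^0.35.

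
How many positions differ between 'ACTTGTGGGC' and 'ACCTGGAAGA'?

Differing positions: 3, 6, 7, 8, 10. Hamming distance = 5.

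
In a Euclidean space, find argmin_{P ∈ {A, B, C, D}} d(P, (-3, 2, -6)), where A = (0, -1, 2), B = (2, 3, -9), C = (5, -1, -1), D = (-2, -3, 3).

Distances: d(A) ≈ 9.0554, d(B) ≈ 5.9161, d(C) ≈ 9.8995, d(D) ≈ 10.3441. Nearest: B = (2, 3, -9) with distance 5.9161.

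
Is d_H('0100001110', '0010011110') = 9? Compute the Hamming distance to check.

Differing positions: 2, 3, 6. Hamming distance = 3, so the claim that d_H = 9 is false.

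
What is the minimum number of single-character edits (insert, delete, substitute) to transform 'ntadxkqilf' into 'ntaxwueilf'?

Let D[i][j] be the edit distance between the first i characters of 'ntadxkqilf' and the first j characters of 'ntaxwueilf', with D[i][0] = i, D[0][j] = j, and D[i][j] = D[i-1][j-1] if the characters match, else 1 + min(D[i-1][j], D[i][j-1], D[i-1][j-1]). Filling the table (rows: prefixes of 'ntadxkqilf', columns: prefixes of 'ntaxwueilf'):
     ε  n  t  a  x  w  u  e  i  l  f
  ε  0  1  2  3  4  5  6  7  8  9 10
  n  1  0  1  2  3  4  5  6  7  8  9
  t  2  1  0  1  2  3  4  5  6  7  8
  a  3  2  1  0  1  2  3  4  5  6  7
  d  4  3  2  1  1  2  3  4  5  6  7
  x  5  4  3  2  1  2  3  4  5  6  7
  k  6  5  4  3  2  2  3  4  5  6  7
  q  7  6  5  4  3  3  3  4  5  6  7
  i  8  7  6  5  4  4  4  4  4  5  6
  l  9  8  7  6  5  5  5  5  5  4  5
  f 10  9  8  7  6  6  6  6  6  5  4
The bottom-right entry gives D[10][10] = 4, so no sequence of fewer than 4 edits works. Backtracking through the table gives one optimal edit sequence (4 edits):
  ntadxkqilf → ntaxxkqilf (sub d→x @4)
  ntaxxkqilf → ntaxwkqilf (sub x→w @5)
  ntaxwkqilf → ntaxwuqilf (sub k→u @6)
  ntaxwuqilf → ntaxwueilf (sub q→e @7)
Edit distance = 4.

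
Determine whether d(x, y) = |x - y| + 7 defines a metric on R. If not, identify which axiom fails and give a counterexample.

No. d fails identity of indiscernibles (specifically d(x,x) = 0): d(3, 3) = |3 - 3| + 7 = 0 + 7 = 7 ≠ 0.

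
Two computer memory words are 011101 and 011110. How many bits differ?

Differing positions: 5, 6. Hamming distance = 2.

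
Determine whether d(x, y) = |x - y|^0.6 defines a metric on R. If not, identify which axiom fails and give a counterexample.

Yes. With 0 < p = 0.6 ≤ 1, d(x,y) = |x-y|^0.6 is a metric on R. Non-negativity and symmetry are immediate; |x-y|^0.6 = 0 ⟺ |x-y| = 0 ⟺ x = y. For the triangle inequality, the function t ↦ t^0.6 is subadditive on [0,∞) when p ≤ 1, so |x-z|^0.6 ≤ (|x-y| + |y-z|)^0.6 ≤ |x-y|^0.6 + |y-z|^0.6.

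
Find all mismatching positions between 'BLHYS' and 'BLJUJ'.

Differing positions: 3, 4, 5. Hamming distance = 3.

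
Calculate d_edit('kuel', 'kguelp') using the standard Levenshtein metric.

Let D[i][j] be the edit distance between the first i characters of 'kuel' and the first j characters of 'kguelp', with D[i][0] = i, D[0][j] = j, and D[i][j] = D[i-1][j-1] if the characters match, else 1 + min(D[i-1][j], D[i][j-1], D[i-1][j-1]). Filling the table (rows: prefixes of 'kuel', columns: prefixes of 'kguelp'):
     ε  k  g  u  e  l  p
  ε  0  1  2  3  4  5  6
  k  1  0  1  2  3  4  5
  u  2  1  1  1  2  3  4
  e  3  2  2  2  1  2  3
  l  4  3  3  3  2  1  2
The bottom-right entry gives D[4][6] = 2, so no sequence of fewer than 2 edits works. Backtracking through the table gives one optimal edit sequence (2 edits):
  kuel → kguel (ins g @2)
  kguel → kguelp (ins p @6)
Edit distance = 2.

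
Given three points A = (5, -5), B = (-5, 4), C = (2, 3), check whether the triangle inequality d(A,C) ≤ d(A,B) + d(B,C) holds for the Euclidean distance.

d(A,B) = √(10² + 9²) = √181 ≈ 13.4536, d(B,C) = √(7² + 1²) = √50 ≈ 7.0711, d(A,C) = √(3² + 8²) = √73 ≈ 8.544.
d(A,C) ≈ 8.544 ≤ 13.4536 + 7.0711 = 20.5247. Triangle inequality is satisfied.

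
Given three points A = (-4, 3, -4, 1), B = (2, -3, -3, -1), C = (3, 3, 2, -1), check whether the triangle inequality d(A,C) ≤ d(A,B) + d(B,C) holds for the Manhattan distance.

d(A,B) = 6 + 6 + 1 + 2 = 15, d(B,C) = 1 + 6 + 5 + 0 = 12, d(A,C) = 7 + 0 + 6 + 2 = 15.
d(A,C) = 15 ≤ 15 + 12 = 27. Triangle inequality is satisfied.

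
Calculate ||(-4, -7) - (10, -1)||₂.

√(Σ(x_i - y_i)²) = √((-4 - 10)² + (-7 - (-1))²)
= √((-14)² + (-6)²) = √(196 + 36) = √232 ≈ 15.2315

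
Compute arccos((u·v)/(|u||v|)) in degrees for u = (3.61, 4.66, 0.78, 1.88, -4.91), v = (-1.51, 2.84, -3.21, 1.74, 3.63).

With u = (3.61, 4.66, 0.78, 1.88, -4.91), v = (-1.51, 2.84, -3.21, 1.74, 3.63):
u·v = 3.61·(-1.51) + 4.66·2.84 + 0.78·(-3.21) + 1.88·1.74 + (-4.91)·3.63 = (-5.4511) + 13.2344 + (-2.5038) + 3.2712 + (-17.8233) = -9.2726.
|u| = √(3.61² + 4.66² + 0.78² + 1.88² + (-4.91)²) = √(13.0321 + 21.7156 + 0.6084 + 3.5344 + 24.1081) = √62.9986, |v| = √((-1.51)² + 2.84² + (-3.21)² + 1.74² + 3.63²) = √(2.2801 + 8.0656 + 10.3041 + 3.0276 + 13.1769) = √36.8543.
cos θ = (u·v)/(|u||v|) = -9.2726/(√62.9986·√36.8543) ≈ -0.192439
θ = arccos(-0.192439) ≈ 101.1°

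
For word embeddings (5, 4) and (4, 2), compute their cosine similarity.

With u = (5, 4), v = (4, 2):
u·v = 5·4 + 4·2 = 20 + 8 = 28.
|u| = √(5² + 4²) = √41, |v| = √(4² + 2²) = √20, so |u||v| = √(41·20) = √820.
cos θ = (u·v)/(|u||v|) = 28/√820 ≈ 0.9778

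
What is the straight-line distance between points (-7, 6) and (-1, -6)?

√(Σ(x_i - y_i)²) = √((-7 - (-1))² + (6 - (-6))²)
= √((-6)² + 12²) = √(36 + 144) = √180 ≈ 13.4164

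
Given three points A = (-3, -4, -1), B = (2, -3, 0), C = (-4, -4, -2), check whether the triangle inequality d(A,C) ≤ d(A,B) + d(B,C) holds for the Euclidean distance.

d(A,B) = √(5² + 1² + 1²) = √27 ≈ 5.1962, d(B,C) = √(6² + 1² + 2²) = √41 ≈ 6.4031, d(A,C) = √(1² + 0² + 1²) = √2 ≈ 1.4142.
d(A,C) ≈ 1.4142 ≤ 5.1962 + 6.4031 = 11.5993. Triangle inequality is satisfied.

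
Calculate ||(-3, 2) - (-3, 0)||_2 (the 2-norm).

(Σ|x_i - y_i|^2)^(1/2) = (|-3 - (-3)|^2 + |2 - 0|^2)^(1/2)
= (0^2 + 2^2)^(1/2) = (0 + 4)^(1/2) = (4)^(1/2) = 2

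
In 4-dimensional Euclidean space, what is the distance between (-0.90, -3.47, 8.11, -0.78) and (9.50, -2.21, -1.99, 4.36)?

√(Σ(x_i - y_i)²) = √((-0.9 - 9.5)² + (-3.47 - (-2.21))² + (8.11 - (-1.99))² + (-0.78 - 4.36)²)
= √((-10.4)² + (-1.26)² + 10.1² + (-5.14)²) = √(108.16 + 1.5876 + 102.01 + 26.4196) = √238.1772 ≈ 15.433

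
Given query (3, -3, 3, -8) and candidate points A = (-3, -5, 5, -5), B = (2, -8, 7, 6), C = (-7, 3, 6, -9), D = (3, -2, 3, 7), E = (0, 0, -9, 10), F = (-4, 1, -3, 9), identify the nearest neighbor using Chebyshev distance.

Distances: d(A) = 6, d(B) = 14, d(C) = 10, d(D) = 15, d(E) = 18, d(F) = 17. Nearest: A = (-3, -5, 5, -5) with distance 6.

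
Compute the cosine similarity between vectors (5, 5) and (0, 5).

With u = (5, 5), v = (0, 5):
u·v = 5·0 + 5·5 = 0 + 25 = 25.
|u| = √(5² + 5²) = √50, |v| = √(0² + 5²) = √25, so |u||v| = √(50·25) = √1250.
cos θ = (u·v)/(|u||v|) = 25/√1250 ≈ 0.7071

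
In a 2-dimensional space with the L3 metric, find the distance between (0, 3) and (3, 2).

(Σ|x_i - y_i|^3)^(1/3) = (|0 - 3|^3 + |3 - 2|^3)^(1/3)
= (3^3 + 1^3)^(1/3) = (27 + 1)^(1/3) = (28)^(1/3) ≈ 3.0366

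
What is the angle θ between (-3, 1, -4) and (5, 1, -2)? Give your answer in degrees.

With u = (-3, 1, -4), v = (5, 1, -2):
u·v = (-3)·5 + 1·1 + (-4)·(-2) = (-15) + 1 + 8 = -6.
|u| = √((-3)² + 1² + (-4)²) = √26, |v| = √(5² + 1² + (-2)²) = √30, so |u||v| = √(26·30) = √780.
cos θ = (u·v)/(|u||v|) = -6/√780 ≈ -0.214834
θ = arccos(-0.214834) ≈ 102.41°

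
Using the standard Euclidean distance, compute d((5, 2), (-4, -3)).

(Σ|x_i - y_i|^2)^(1/2) = (|5 - (-4)|^2 + |2 - (-3)|^2)^(1/2)
= (9^2 + 5^2)^(1/2) = (81 + 25)^(1/2) = (106)^(1/2) ≈ 10.2956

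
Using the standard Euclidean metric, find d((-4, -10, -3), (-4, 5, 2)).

√(Σ(x_i - y_i)²) = √((-4 - (-4))² + (-10 - 5)² + (-3 - 2)²)
= √(0² + (-15)² + (-5)²) = √(0 + 225 + 25) = √250 ≈ 15.8114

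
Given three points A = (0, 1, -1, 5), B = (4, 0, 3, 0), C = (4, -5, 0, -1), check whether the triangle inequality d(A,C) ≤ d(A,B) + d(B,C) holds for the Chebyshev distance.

d(A,B) = max(4, 1, 4, 5) = 5, d(B,C) = max(0, 5, 3, 1) = 5, d(A,C) = max(4, 6, 1, 6) = 6.
d(A,C) = 6 ≤ 5 + 5 = 10. Triangle inequality is satisfied.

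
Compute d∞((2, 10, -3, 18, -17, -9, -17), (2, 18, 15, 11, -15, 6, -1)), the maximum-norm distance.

max(|x_i - y_i|) = max(|2 - 2|, |10 - 18|, |-3 - 15|, |18 - 11|, |-17 - (-15)|, |-9 - 6|, |-17 - (-1)|) = max(0, 8, 18, 7, 2, 15, 16) = 18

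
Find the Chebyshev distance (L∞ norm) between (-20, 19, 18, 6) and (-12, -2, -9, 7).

max(|x_i - y_i|) = max(|-20 - (-12)|, |19 - (-2)|, |18 - (-9)|, |6 - 7|) = max(8, 21, 27, 1) = 27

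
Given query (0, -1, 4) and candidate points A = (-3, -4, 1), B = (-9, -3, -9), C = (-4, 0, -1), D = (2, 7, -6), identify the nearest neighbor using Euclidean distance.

Distances: d(A) ≈ 5.1962, d(B) ≈ 15.9374, d(C) ≈ 6.4807, d(D) ≈ 12.9615. Nearest: A = (-3, -4, 1) with distance 5.1962.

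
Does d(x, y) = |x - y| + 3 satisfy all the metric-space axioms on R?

No. d fails identity of indiscernibles (specifically d(x,x) = 0): d(-1, -1) = |-1 - (-1)| + 3 = 0 + 3 = 3 ≠ 0.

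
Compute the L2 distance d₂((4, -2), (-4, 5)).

√(Σ(x_i - y_i)²) = √((4 - (-4))² + (-2 - 5)²)
= √(8² + (-7)²) = √(64 + 49) = √113 ≈ 10.6301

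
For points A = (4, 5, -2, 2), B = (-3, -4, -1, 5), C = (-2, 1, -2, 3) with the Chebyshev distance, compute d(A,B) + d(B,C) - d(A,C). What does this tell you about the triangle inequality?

d(A,B) = max(7, 9, 1, 3) = 9, d(B,C) = max(1, 5, 1, 2) = 5, d(A,C) = max(6, 4, 0, 1) = 6.
d(A,B) + d(B,C) - d(A,C) = 9 + 5 - 6 = 14 - 6 = 8. This is ≥ 0, so the triangle inequality holds for these points.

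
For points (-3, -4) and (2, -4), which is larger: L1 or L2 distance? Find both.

L1 = |-3 - 2| + |-4 - (-4)| = 5 + 0 = 5
L2 = √(5² + 0²) = √25 = 5
L1 ≥ L2 always (equality iff movement is along one axis); L1 = L2 here (movement is along a single axis).
Ratio L1/L2 = 5/5 = 1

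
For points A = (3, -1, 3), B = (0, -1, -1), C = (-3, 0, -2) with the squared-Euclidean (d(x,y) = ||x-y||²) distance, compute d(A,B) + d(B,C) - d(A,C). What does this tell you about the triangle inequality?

d(A,B) = 3² + 0² + 4² = 25, d(B,C) = 3² + 1² + 1² = 11, d(A,C) = 6² + 1² + 5² = 62.
d(A,B) + d(B,C) - d(A,C) = 25 + 11 - 62 = 36 - 62 = -26. This is < 0, so the triangle inequality FAILS for these points (squared-Euclidean is not a metric).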